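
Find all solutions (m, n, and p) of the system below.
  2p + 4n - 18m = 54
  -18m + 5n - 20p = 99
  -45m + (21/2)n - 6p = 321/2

Row-reduce:
R1 ← R1 / (-18).
R2 ← R2 + 18·R1.
R3 ← R3 + 45·R1.
R1 ← R1 + 2/9·R2.
R3 ← R3 − 1/2·R2.
Row 3 reduces to 0 = 3, a contradiction. The system is inconsistent.

no solution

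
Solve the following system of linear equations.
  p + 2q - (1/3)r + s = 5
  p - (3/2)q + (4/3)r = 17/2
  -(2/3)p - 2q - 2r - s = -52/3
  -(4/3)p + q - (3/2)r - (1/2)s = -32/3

Row-reduce the augmented matrix:
R2 ← R2 − 1·R1.
R3 ← R3 + 2/3·R1.
R4 ← R4 + 4/3·R1.
R2 ← R2 / (-7/2).
R1 ← R1 − 2·R2.
R3 ← R3 + 2/3·R2.
R4 ← R4 − 11/3·R2.
R3 ← R3 / (-160/63).
R1 ← R1 − 13/21·R3.
R2 ← R2 + 10/21·R3.
R4 ← R4 + 25/126·R3.
R4 ← R4 / (-13/64).
R1 ← R1 − 63/160·R4.
R2 ← R2 − 5/16·R4.
R3 ← R3 − 9/160·R4.
Reading off the reduced rows gives p = 5, q = 3, r = 6, s = -4.

p = 5, q = 3, r = 6, s = -4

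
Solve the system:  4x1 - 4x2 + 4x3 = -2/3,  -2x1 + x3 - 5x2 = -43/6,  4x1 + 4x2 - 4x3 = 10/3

x1 = 1/3, x2 = 3/2, x3 = 1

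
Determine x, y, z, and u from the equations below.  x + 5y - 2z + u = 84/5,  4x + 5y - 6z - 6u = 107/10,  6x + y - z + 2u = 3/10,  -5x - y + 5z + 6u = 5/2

x = -6/5, y = 5/2, z = -2, u = 3/2

Row-reduce the augmented matrix:
R2 ← R2 − 4·R1.
R3 ← R3 − 6·R1.
R4 ← R4 + 5·R1.
R2 ← R2 / (-15).
R1 ← R1 − 5·R2.
R3 ← R3 + 29·R2.
R4 ← R4 − 24·R2.
R3 ← R3 / (107/15).
R1 ← R1 + 4/3·R3.
R2 ← R2 + 2/15·R3.
R4 ← R4 + 9/5·R3.
R4 ← R4 / (-121/107).
R1 ← R1 − 57/107·R4.
R2 ← R2 − 102/107·R4.
R3 ← R3 − 230/107·R4.
Reading off the reduced rows gives x = -6/5, y = 5/2, z = -2, u = 3/2.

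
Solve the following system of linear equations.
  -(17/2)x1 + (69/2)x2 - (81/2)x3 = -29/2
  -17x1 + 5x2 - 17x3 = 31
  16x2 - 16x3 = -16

no solution

Row-reduce:
R1 ← R1 / (-17/2).
R2 ← R2 + 17·R1.
R2 ← R2 / (-64).
R1 ← R1 + 69/17·R2.
R3 ← R3 − 16·R2.
Row 3 reduces to 0 = -1, a contradiction. The system is inconsistent.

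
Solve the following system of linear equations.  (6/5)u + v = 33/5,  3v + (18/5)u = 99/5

infinitely many solutions

Row-reduce:
R1 ← R1 / (6/5).
R2 ← R2 − 18/5·R1.
Rank is 1 with 2 unknowns, leaving v free.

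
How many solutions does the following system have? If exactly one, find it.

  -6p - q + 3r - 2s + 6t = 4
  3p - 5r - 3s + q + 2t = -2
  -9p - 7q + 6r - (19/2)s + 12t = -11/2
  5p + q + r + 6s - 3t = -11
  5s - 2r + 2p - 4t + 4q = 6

Row-reduce:
R1 ← R1 / (-6).
R2 ← R2 − 3·R1.
R3 ← R3 + 9·R1.
R4 ← R4 − 5·R1.
R5 ← R5 − 2·R1.
R2 ← R2 / (1/2).
R1 ← R1 − 1/6·R2.
R3 ← R3 + 11/2·R2.
R4 ← R4 − 1/6·R2.
R5 ← R5 − 11/3·R2.
R3 ← R3 / (-37).
R1 ← R1 − 2/3·R3.
R2 ← R2 + 7·R3.
R4 ← R4 − 14/3·R3.
R5 ← R5 − 74/3·R3.
R4 ← R4 / (-26/37).
R1 ← R1 − 28/37·R4.
R2 ← R2 − 115/74·R4.
R3 ← R3 − 101/74·R4.
Row 5 reduces to 0 = -1/3, a contradiction. The system is inconsistent.

no solution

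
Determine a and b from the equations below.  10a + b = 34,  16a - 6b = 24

From equation 1: b = 34 − 10·a.
Substitute into equation 2 and solve: a = 3.
Then b = 4.

a = 3, b = 4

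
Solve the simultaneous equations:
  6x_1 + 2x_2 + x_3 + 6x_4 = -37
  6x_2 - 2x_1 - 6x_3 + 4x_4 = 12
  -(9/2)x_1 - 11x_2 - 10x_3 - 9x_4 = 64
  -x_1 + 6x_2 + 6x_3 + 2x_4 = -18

infinitely many solutions

Row-reduce:
R1 ← R1 / (6).
R2 ← R2 + 2·R1.
R3 ← R3 + 9/2·R1.
R4 ← R4 + 1·R1.
R2 ← R2 / (20/3).
R1 ← R1 − 1/3·R2.
R3 ← R3 + 19/2·R2.
R4 ← R4 − 19/3·R2.
R3 ← R3 / (-693/40).
R1 ← R1 − 9/20·R3.
R2 ← R2 + 17/20·R3.
R4 ← R4 − 231/20·R3.
Rank is 3 with 4 unknowns, leaving x_4 free.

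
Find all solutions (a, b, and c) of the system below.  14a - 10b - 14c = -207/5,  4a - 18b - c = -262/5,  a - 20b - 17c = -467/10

Row-reduce the augmented matrix:
R1 ← R1 / (14).
R2 ← R2 − 4·R1.
R3 ← R3 − 1·R1.
R2 ← R2 / (-106/7).
R1 ← R1 + 5/7·R2.
R3 ← R3 + 135/7·R2.
R3 ← R3 / (-2101/106).
R1 ← R1 + 121/106·R3.
R2 ← R2 + 21/106·R3.
Reading off the reduced rows gives a = -3/2, b = 13/5, c = -2/5.

a = -3/2, b = 13/5, c = -2/5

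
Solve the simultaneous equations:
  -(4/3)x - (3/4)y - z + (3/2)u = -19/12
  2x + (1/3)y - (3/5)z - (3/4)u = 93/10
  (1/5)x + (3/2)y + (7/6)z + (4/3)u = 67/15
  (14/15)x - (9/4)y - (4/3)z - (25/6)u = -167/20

Row-reduce:
R1 ← R1 / (-4/3).
R2 ← R2 − 2·R1.
R3 ← R3 − 1/5·R1.
R4 ← R4 − 14/15·R1.
R2 ← R2 / (-19/24).
R1 ← R1 − 9/16·R2.
R3 ← R3 − 111/80·R2.
R4 ← R4 + 111/40·R2.
R3 ← R3 / (-3796/1425).
R1 ← R1 + 141/190·R3.
R2 ← R2 − 252/95·R3.
R4 ← R4 − 7592/1425·R3.
Row 4 reduces to 0 = -1, a contradiction. The system is inconsistent.

no solution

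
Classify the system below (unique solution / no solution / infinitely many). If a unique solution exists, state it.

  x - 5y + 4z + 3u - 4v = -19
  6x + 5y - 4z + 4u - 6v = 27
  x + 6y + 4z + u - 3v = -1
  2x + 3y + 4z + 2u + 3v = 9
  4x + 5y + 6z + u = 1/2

Row-reduce the augmented matrix:
R2 ← R2 − 6·R1.
R3 ← R3 − 1·R1.
R4 ← R4 − 2·R1.
R5 ← R5 − 4·R1.
R2 ← R2 / (35).
R1 ← R1 + 5·R2.
R3 ← R3 − 11·R2.
R4 ← R4 − 13·R2.
R5 ← R5 − 25·R2.
R3 ← R3 / (44/5).
R2 ← R2 + 4/5·R3.
R4 ← R4 − 32/5·R3.
R5 ← R5 − 10·R3.
R4 ← R4 / (-6/11).
R1 ← R1 − 1·R4.
R2 ← R2 + 2/11·R4.
R3 ← R3 − 3/11·R4.
R5 ← R5 + 41/11·R4.
R5 ← R5 / (-928/21).
R1 ← R1 − 533/42·R5.
R2 ← R2 + 52/21·R5.
R3 ← R3 − 93/28·R5.
R4 ← R4 + 593/42·R5.
Reading off the reduced rows gives x = 1, y = 2, z = -11/4, u = 3, v = 2.

x = 1, y = 2, z = -11/4, u = 3, v = 2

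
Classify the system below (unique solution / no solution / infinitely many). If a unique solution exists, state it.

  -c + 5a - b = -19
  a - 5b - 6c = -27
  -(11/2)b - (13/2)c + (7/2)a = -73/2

Row-reduce:
R1 ← R1 / (5).
R2 ← R2 − 1·R1.
R3 ← R3 − 7/2·R1.
R2 ← R2 / (-24/5).
R1 ← R1 + 1/5·R2.
R3 ← R3 + 24/5·R2.
Rank is 2 with 3 unknowns, leaving c free.

infinitely many solutions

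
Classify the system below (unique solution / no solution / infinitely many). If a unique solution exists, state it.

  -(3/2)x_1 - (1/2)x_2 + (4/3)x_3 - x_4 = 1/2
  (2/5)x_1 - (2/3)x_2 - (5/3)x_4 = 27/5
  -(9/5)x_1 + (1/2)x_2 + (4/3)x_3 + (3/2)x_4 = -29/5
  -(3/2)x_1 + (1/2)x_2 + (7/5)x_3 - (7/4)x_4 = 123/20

Row-reduce the augmented matrix:
R1 ← R1 / (-3/2).
R2 ← R2 − 2/5·R1.
R3 ← R3 + 9/5·R1.
R4 ← R4 + 3/2·R1.
R2 ← R2 / (-4/5).
R1 ← R1 − 1/3·R2.
R3 ← R3 − 11/10·R2.
R4 ← R4 − 1·R2.
R3 ← R3 / (2/9).
R1 ← R1 + 20/27·R3.
R2 ← R2 + 4/9·R3.
R4 ← R4 − 23/45·R3.
R4 ← R4 / (-261/80).
R2 ← R2 − 5/2·R4.
R3 ← R3 − 3/16·R4.
Reading off the reduced rows gives x_1 = 6, x_2 = 3, x_3 = 6, x_4 = -3.

x_1 = 6, x_2 = 3, x_3 = 6, x_4 = -3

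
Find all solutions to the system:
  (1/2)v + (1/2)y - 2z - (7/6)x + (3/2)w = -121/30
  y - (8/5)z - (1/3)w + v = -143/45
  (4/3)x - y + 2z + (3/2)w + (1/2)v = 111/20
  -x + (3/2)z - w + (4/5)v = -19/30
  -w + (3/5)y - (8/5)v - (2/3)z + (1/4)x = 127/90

Row-reduce the augmented matrix:
R1 ← R1 / (-7/6).
R3 ← R3 − 4/3·R1.
R4 ← R4 + 1·R1.
R5 ← R5 − 1/4·R1.
R1 ← R1 + 3/7·R2.
R3 ← R3 + 3/7·R2.
R4 ← R4 + 3/7·R2.
R5 ← R5 − 99/140·R2.
R3 ← R3 / (-34/35).
R1 ← R1 − 36/35·R3.
R2 ← R2 + 8/5·R3.
R4 ← R4 − 177/70·R3.
R5 ← R5 − 19/525·R3.
R4 ← R4 / (757/136).
R1 ← R1 − 31/17·R4.
R2 ← R2 + 275/51·R4.
R3 ← R3 + 215/68·R4.
R5 ← R5 + 67/204·R4.
R5 ← R5 / (-42389/22710).
R1 ← R1 − 178/3785·R5.
R2 ← R2 − 7010/2271·R5.
R3 ← R3 − 854/757·R5.
R4 ← R4 − 3199/3785·R5.
Reading off the reduced rows gives x = 8/5, y = 5/2, z = 7/3, w = 4/3, v = -3/2.

x = 8/5, y = 5/2, z = 7/3, w = 4/3, v = -3/2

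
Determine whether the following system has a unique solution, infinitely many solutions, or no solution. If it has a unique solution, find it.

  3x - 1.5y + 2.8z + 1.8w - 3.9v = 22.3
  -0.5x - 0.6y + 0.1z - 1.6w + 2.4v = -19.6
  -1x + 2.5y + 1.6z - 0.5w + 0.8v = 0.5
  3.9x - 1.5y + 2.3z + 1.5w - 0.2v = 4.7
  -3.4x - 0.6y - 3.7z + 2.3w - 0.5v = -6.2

x = 4, y = 5, z = -2, w = 0, v = -6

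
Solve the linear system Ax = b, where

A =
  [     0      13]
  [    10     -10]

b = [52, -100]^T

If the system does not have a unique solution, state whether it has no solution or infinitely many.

x_1 = -6, x_2 = 4

Row-reduce the augmented matrix:
Swap R1 and R2.
R1 ← R1 / (10).
R2 ← R2 / (13).
R1 ← R1 + 1·R2.
Reading off the reduced rows gives x_1 = -6, x_2 = 4.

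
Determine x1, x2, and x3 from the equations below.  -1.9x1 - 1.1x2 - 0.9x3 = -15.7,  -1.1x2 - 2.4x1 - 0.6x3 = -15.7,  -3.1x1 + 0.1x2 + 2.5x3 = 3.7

Row-reduce the augmented matrix:
R1 ← R1 / (-19/10).
R2 ← R2 + 12/5·R1.
R3 ← R3 + 31/10·R1.
R2 ← R2 / (11/38).
R1 ← R1 − 11/19·R2.
R3 ← R3 − 36/19·R2.
R3 ← R3 / (5/11).
R1 ← R1 + 3/5·R3.
R2 ← R2 − 102/55·R3.
Reading off the reduced rows gives x1 = 3, x2 = 5, x3 = 5.

x1 = 3, x2 = 5, x3 = 5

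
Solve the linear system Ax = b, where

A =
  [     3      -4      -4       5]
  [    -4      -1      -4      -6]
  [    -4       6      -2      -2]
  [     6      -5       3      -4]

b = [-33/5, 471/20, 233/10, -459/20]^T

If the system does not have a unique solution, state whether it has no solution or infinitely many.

x_1 = -11/5, x_2 = 5/4, x_3 = -5/2, x_4 = -1

Row-reduce the augmented matrix:
R1 ← R1 / (3).
R2 ← R2 + 4·R1.
R3 ← R3 + 4·R1.
R4 ← R4 − 6·R1.
R2 ← R2 / (-19/3).
R1 ← R1 + 4/3·R2.
R3 ← R3 − 2/3·R2.
R4 ← R4 − 3·R2.
R3 ← R3 / (-158/19).
R1 ← R1 − 12/19·R3.
R2 ← R2 − 28/19·R3.
R4 ← R4 − 125/19·R3.
R4 ← R4 / (-785/79).
R1 ← R1 − 149/79·R4.
R2 ← R2 − 58/79·R4.
R3 ← R3 + 45/79·R4.
Reading off the reduced rows gives x_1 = -11/5, x_2 = 5/4, x_3 = -5/2, x_4 = -1.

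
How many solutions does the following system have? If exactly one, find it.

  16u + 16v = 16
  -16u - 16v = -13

no solution

Row-reduce:
R1 ← R1 / (16).
R2 ← R2 + 16·R1.
Row 2 reduces to 0 = 3, a contradiction. The system is inconsistent.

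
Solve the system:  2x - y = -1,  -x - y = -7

x = 2, y = 5

From equation 1: y = 1 + 2·x.
Substitute into equation 2 and solve: x = 2.
Then y = 5.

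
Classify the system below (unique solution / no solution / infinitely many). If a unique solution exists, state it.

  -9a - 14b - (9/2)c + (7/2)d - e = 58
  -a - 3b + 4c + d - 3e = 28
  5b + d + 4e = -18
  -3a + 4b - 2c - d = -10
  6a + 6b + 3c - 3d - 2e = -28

Row-reduce:
R1 ← R1 / (-9).
R2 ← R2 + 1·R1.
R4 ← R4 + 3·R1.
R5 ← R5 − 6·R1.
R2 ← R2 / (-13/9).
R1 ← R1 − 14/9·R2.
R3 ← R3 − 5·R2.
R4 ← R4 − 26/3·R2.
R5 ← R5 + 10/3·R2.
R3 ← R3 / (405/26).
R1 ← R1 − 139/26·R3.
R2 ← R2 + 81/26·R3.
R4 ← R4 − 53/2·R3.
R5 ← R5 + 135/13·R3.
R4 ← R4 / (-19/5).
R1 ← R1 + 4/5·R4.
R2 ← R2 − 1/5·R4.
R3 ← R3 − 1/5·R4.
Row 5 reduces to 0 = -4/3, a contradiction. The system is inconsistent.

no solution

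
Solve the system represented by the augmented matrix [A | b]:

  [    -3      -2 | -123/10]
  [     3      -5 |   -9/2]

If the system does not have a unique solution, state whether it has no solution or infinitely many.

Row-reduce the augmented matrix:
R1 ← R1 / (-3).
R2 ← R2 − 3·R1.
R2 ← R2 / (-7).
R1 ← R1 − 2/3·R2.
Reading off the reduced rows gives x_1 = 5/2, x_2 = 12/5.

x_1 = 5/2, x_2 = 12/5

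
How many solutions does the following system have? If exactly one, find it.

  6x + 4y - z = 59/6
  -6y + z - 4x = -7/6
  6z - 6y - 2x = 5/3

Row-reduce the augmented matrix:
R1 ← R1 / (6).
R2 ← R2 + 4·R1.
R3 ← R3 + 2·R1.
R2 ← R2 / (-10/3).
R1 ← R1 − 2/3·R2.
R3 ← R3 + 14/3·R2.
R3 ← R3 / (26/5).
R1 ← R1 + 1/10·R3.
R2 ← R2 + 1/10·R3.
Reading off the reduced rows gives x = 8/3, y = -5/3, z = -1/2.

x = 8/3, y = -5/3, z = -1/2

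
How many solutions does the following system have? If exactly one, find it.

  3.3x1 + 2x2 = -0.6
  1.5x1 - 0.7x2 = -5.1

x1 = -2, x2 = 3

Row-reduce the augmented matrix:
R1 ← R1 / (33/10).
R2 ← R2 − 3/2·R1.
R2 ← R2 / (-177/110).
R1 ← R1 − 20/33·R2.
Reading off the reduced rows gives x1 = -2, x2 = 3.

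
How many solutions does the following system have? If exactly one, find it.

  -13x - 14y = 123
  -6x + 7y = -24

x = -3, y = -6

Row-reduce the augmented matrix:
R1 ← R1 / (-13).
R2 ← R2 + 6·R1.
R2 ← R2 / (175/13).
R1 ← R1 − 14/13·R2.
Reading off the reduced rows gives x = -3, y = -6.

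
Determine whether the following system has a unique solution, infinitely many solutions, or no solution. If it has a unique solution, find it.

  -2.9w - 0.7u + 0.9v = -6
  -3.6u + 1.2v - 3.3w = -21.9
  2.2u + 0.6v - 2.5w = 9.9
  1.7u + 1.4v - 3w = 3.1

u = 5, v = -6, w = -1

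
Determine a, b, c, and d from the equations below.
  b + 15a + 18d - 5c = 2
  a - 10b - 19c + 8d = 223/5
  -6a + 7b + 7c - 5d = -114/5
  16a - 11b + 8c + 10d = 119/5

a = -1, b = -3, c = -2/5, d = 1

Row-reduce the augmented matrix:
R1 ← R1 / (15).
R2 ← R2 − 1·R1.
R3 ← R3 + 6·R1.
R4 ← R4 − 16·R1.
R2 ← R2 / (-151/15).
R1 ← R1 − 1/15·R2.
R3 ← R3 − 37/5·R2.
R4 ← R4 + 181/15·R2.
R3 ← R3 / (-1317/151).
R1 ← R1 + 69/151·R3.
R2 ← R2 − 280/151·R3.
R4 ← R4 − 5392/151·R3.
R4 ← R4 / (15964/1317).
R1 ← R1 − 381/439·R4.
R2 ← R2 − 1126/1317·R4.
R3 ← R3 + 1087/1317·R4.
Reading off the reduced rows gives a = -1, b = -3, c = -2/5, d = 1.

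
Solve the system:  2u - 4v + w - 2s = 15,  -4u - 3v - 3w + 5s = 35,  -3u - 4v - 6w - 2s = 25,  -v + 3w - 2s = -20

Row-reduce the augmented matrix:
R1 ← R1 / (2).
R2 ← R2 + 4·R1.
R3 ← R3 + 3·R1.
R2 ← R2 / (-11).
R1 ← R1 + 2·R2.
R3 ← R3 + 10·R2.
R4 ← R4 + 1·R2.
R3 ← R3 / (-79/22).
R1 ← R1 − 15/22·R3.
R2 ← R2 − 1/11·R3.
R4 ← R4 − 34/11·R3.
R4 ← R4 / (-567/79).
R1 ← R1 + 182/79·R4.
R2 ← R2 + 19/79·R4.
R3 ← R3 − 130/79·R4.
Reading off the reduced rows gives u = 5, v = -5, w = -5, s = 5.

u = 5, v = -5, w = -5, s = 5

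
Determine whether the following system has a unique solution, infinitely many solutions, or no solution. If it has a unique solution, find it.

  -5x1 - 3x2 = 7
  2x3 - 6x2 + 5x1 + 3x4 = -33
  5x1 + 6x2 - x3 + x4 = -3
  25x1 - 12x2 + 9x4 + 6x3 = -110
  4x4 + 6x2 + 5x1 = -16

Row-reduce:
R1 ← R1 / (-5).
R2 ← R2 − 5·R1.
R3 ← R3 − 5·R1.
R4 ← R4 − 25·R1.
R5 ← R5 − 5·R1.
R2 ← R2 / (-9).
R1 ← R1 − 3/5·R2.
R3 ← R3 − 3·R2.
R4 ← R4 + 27·R2.
R5 ← R5 − 3·R2.
R3 ← R3 / (-1/3).
R1 ← R1 − 2/15·R3.
R2 ← R2 + 2/9·R3.
R5 ← R5 − 2/3·R3.
Swap R4 and R5.
R4 ← R4 / (9).
R1 ← R1 − 1·R4.
R2 ← R2 + 5/3·R4.
R3 ← R3 + 6·R4.
Row 5 reduces to 0 = 3, a contradiction. The system is inconsistent.

no solution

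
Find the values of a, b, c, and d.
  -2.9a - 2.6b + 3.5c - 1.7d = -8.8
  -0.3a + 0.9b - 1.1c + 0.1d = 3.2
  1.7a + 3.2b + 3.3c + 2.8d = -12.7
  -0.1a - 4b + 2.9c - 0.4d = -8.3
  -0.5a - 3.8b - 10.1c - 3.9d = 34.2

a = 0, b = 0, c = -3, d = -1

Row-reduce the augmented matrix:
R1 ← R1 / (-29/10).
R2 ← R2 + 3/10·R1.
R3 ← R3 − 17/10·R1.
R4 ← R4 + 1/10·R1.
R5 ← R5 + 1/2·R1.
R2 ← R2 / (339/290).
R1 ← R1 − 26/29·R2.
R3 ← R3 − 243/145·R2.
R4 ← R4 + 567/145·R2.
R5 ← R5 + 486/145·R2.
R3 ← R3 / (4208/565).
R1 ← R1 + 29/339·R3.
R2 ← R2 + 424/339·R3.
R4 ← R4 + 1193/565·R3.
R5 ← R5 + 8416/565·R3.
R4 ← R4 / (41263/42080).
R1 ← R1 − 3289/8416·R4.
R2 ← R2 − 497/1052·R4.
R3 ← R3 − 1591/8416·R4.
R5 reduces to 0 = 0, so the extra equation is consistent.
Reading off the reduced rows gives a = 0, b = 0, c = -3, d = -1.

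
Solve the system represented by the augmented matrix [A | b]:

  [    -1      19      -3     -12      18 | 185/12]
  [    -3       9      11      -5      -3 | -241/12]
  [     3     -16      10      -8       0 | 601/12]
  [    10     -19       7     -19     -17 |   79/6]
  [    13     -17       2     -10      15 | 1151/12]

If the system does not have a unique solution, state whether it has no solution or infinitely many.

x_1 = 1/4, x_2 = -7/3, x_3 = 2/3, x_4 = -2/3, x_5 = 3

Row-reduce the augmented matrix:
R1 ← R1 / (-1).
R2 ← R2 + 3·R1.
R3 ← R3 − 3·R1.
R4 ← R4 − 10·R1.
R5 ← R5 − 13·R1.
R2 ← R2 / (-48).
R1 ← R1 + 19·R2.
R3 ← R3 − 41·R2.
R4 ← R4 − 171·R2.
R5 ← R5 − 230·R2.
R3 ← R3 / (217/12).
R1 ← R1 + 59/12·R3.
R2 ← R2 + 5/12·R3.
R4 ← R4 − 193/4·R3.
R5 ← R5 − 353/6·R3.
R4 ← R4 / (7893/434).
R1 ← R1 + 2185/434·R4.
R2 ← R2 + 911/868·R4.
R3 ← R3 + 841/868·R4.
R5 ← R5 − 34325/868·R4.
R5 ← R5 / (604007/7893).
R1 ← R1 + 71096/7893·R5.
R2 ← R2 + 14366/7893·R5.
R3 ← R3 + 20488/7893·R5.
R4 ← R4 + 23539/7893·R5.
Reading off the reduced rows gives x_1 = 1/4, x_2 = -7/3, x_3 = 2/3, x_4 = -2/3, x_5 = 3.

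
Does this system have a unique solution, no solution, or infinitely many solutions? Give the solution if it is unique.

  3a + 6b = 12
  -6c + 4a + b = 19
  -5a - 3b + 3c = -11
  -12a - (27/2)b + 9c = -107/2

no solution

Row-reduce:
R1 ← R1 / (3).
R2 ← R2 − 4·R1.
R3 ← R3 + 5·R1.
R4 ← R4 + 12·R1.
R2 ← R2 / (-7).
R1 ← R1 − 2·R2.
R3 ← R3 − 7·R2.
R4 ← R4 − 21/2·R2.
R3 ← R3 / (-3).
R1 ← R1 + 12/7·R3.
R2 ← R2 − 6/7·R3.
Row 4 reduces to 0 = -1, a contradiction. The system is inconsistent.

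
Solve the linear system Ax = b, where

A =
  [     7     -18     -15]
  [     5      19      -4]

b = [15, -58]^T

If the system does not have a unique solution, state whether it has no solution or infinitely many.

infinitely many solutions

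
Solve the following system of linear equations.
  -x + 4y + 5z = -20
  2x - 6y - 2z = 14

Row-reduce:
R1 ← R1 / (-1).
R2 ← R2 − 2·R1.
R2 ← R2 / (2).
R1 ← R1 + 4·R2.
Rank is 2 with 3 unknowns, leaving z free.

infinitely many solutions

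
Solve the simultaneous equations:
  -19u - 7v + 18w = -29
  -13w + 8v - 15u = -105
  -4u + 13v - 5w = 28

u = 5, v = 6, w = 6

Row-reduce the augmented matrix:
R1 ← R1 / (-19).
R2 ← R2 + 15·R1.
R3 ← R3 + 4·R1.
R2 ← R2 / (257/19).
R1 ← R1 − 7/19·R2.
R3 ← R3 − 275/19·R2.
R3 ← R3 / (5224/257).
R1 ← R1 + 53/257·R3.
R2 ← R2 + 517/257·R3.
Reading off the reduced rows gives u = 5, v = 6, w = 6.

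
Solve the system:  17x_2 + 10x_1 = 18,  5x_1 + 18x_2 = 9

Row-reduce the augmented matrix:
R1 ← R1 / (10).
R2 ← R2 − 5·R1.
R2 ← R2 / (19/2).
R1 ← R1 − 17/10·R2.
Reading off the reduced rows gives x_1 = 9/5, x_2 = 0.

x_1 = 9/5, x_2 = 0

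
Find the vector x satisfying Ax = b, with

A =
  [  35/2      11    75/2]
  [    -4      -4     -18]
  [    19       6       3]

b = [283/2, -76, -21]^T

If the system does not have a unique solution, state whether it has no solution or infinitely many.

Row-reduce:
R1 ← R1 / (35/2).
R2 ← R2 + 4·R1.
R3 ← R3 − 19·R1.
R2 ← R2 / (-52/35).
R1 ← R1 − 22/35·R2.
R3 ← R3 + 208/35·R2.
Rank is 2 with 3 unknowns, leaving x_3 free.

infinitely many solutions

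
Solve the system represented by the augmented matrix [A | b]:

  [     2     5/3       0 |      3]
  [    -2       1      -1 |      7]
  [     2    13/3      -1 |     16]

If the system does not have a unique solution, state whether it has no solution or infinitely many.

no solution

Row-reduce:
R1 ← R1 / (2).
R2 ← R2 + 2·R1.
R3 ← R3 − 2·R1.
R2 ← R2 / (8/3).
R1 ← R1 − 5/6·R2.
R3 ← R3 − 8/3·R2.
Row 3 reduces to 0 = 3, a contradiction. The system is inconsistent.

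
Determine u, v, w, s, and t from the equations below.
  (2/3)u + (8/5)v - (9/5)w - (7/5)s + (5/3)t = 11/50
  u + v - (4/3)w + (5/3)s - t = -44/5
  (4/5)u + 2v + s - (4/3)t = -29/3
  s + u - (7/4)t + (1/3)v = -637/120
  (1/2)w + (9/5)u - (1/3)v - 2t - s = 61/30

u = -1/2, v = -14/5, w = 0, s = -3, t = 1/2

Row-reduce the augmented matrix:
R1 ← R1 / (2/3).
R2 ← R2 − 1·R1.
R3 ← R3 − 4/5·R1.
R4 ← R4 − 1·R1.
R5 ← R5 − 9/5·R1.
R2 ← R2 / (-7/5).
R1 ← R1 − 12/5·R2.
R3 ← R3 − 2/25·R2.
R4 ← R4 + 31/15·R2.
R5 ← R5 + 349/75·R2.
R3 ← R3 / (47/21).
R1 ← R1 + 5/14·R3.
R2 ← R2 + 41/42·R3.
R4 ← R4 − 43/63·R3.
R5 ← R5 − 103/126·R3.
R4 ← R4 / (-2357/705).
R1 ← R1 − 453/94·R4.
R2 ← R2 + 671/470·R4.
R3 ← R3 − 304/235·R4.
R5 ← R5 + 7612/705·R4.
R5 ← R5 / (-233/14142).
R1 ← R1 + 22425/18856·R5.
R2 ← R2 − 2023/18856·R5.
R3 ← R3 + 5707/7071·R5.
R4 ← R4 + 16871/28284·R5.
Reading off the reduced rows gives u = -1/2, v = -14/5, w = 0, s = -3, t = 1/2.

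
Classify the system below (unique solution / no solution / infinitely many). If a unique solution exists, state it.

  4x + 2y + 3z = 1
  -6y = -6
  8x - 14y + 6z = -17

Row-reduce:
R1 ← R1 / (4).
R3 ← R3 − 8·R1.
R2 ← R2 / (-6).
R1 ← R1 − 1/2·R2.
R3 ← R3 + 18·R2.
Row 3 reduces to 0 = -1, a contradiction. The system is inconsistent.

no solution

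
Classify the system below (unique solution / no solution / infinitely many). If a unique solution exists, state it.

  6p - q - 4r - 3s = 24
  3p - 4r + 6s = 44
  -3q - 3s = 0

infinitely many solutions

Row-reduce:
R1 ← R1 / (6).
R2 ← R2 − 3·R1.
R2 ← R2 / (1/2).
R1 ← R1 + 1/6·R2.
R3 ← R3 + 3·R2.
R3 ← R3 / (-12).
R1 ← R1 + 4/3·R3.
R2 ← R2 + 4·R3.
Rank is 3 with 4 unknowns, leaving s free.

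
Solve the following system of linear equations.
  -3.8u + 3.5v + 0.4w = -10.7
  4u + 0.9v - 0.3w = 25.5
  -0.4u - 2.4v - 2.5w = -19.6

Row-reduce the augmented matrix:
R1 ← R1 / (-19/5).
R2 ← R2 − 4·R1.
R3 ← R3 + 2/5·R1.
R2 ← R2 / (871/190).
R1 ← R1 + 35/38·R2.
R3 ← R3 + 263/95·R2.
R3 ← R3 / (-4301/1742).
R1 ← R1 + 141/1742·R3.
R2 ← R2 − 23/871·R3.
Reading off the reduced rows gives u = 6, v = 3, w = 4.

u = 6, v = 3, w = 4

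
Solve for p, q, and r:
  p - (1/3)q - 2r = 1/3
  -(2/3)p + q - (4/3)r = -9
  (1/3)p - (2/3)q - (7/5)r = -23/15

Row-reduce the augmented matrix:
R2 ← R2 + 2/3·R1.
R3 ← R3 − 1/3·R1.
R2 ← R2 / (7/9).
R1 ← R1 + 1/3·R2.
R3 ← R3 + 5/9·R2.
R3 ← R3 / (-277/105).
R1 ← R1 + 22/7·R3.
R2 ← R2 + 24/7·R3.
Reading off the reduced rows gives p = 6, q = -1, r = 3.

p = 6, q = -1, r = 3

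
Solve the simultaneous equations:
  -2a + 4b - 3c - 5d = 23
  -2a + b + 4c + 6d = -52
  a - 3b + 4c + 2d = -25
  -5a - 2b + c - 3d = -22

a = 5, b = 0, c = -6, d = -3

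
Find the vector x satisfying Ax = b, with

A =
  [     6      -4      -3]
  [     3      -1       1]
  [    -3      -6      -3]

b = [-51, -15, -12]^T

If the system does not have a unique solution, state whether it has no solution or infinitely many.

x_1 = -5, x_2 = 3, x_3 = 3

Row-reduce the augmented matrix:
R1 ← R1 / (6).
R2 ← R2 − 3·R1.
R3 ← R3 + 3·R1.
R1 ← R1 + 2/3·R2.
R3 ← R3 + 8·R2.
R3 ← R3 / (31/2).
R1 ← R1 − 7/6·R3.
R2 ← R2 − 5/2·R3.
Reading off the reduced rows gives x_1 = -5, x_2 = 3, x_3 = 3.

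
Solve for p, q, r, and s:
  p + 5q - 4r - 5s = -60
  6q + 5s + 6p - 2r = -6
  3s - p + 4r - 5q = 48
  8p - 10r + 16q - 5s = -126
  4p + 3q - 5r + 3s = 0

Row-reduce the augmented matrix:
R2 ← R2 − 6·R1.
R3 ← R3 + 1·R1.
R4 ← R4 − 8·R1.
R5 ← R5 − 4·R1.
R2 ← R2 / (-24).
R1 ← R1 − 5·R2.
R4 ← R4 + 24·R2.
R5 ← R5 + 17·R2.
Swap R3 and R5.
R3 ← R3 / (-55/12).
R1 ← R1 − 7/12·R3.
R2 ← R2 + 11/12·R3.
Swap R4 and R5.
R4 ← R4 / (-2).
R1 ← R1 − 227/110·R4.
R2 ← R2 + 11/10·R4.
R3 ← R3 − 43/110·R4.
R5 reduces to 0 = 0, so the extra equation is consistent.
Reading off the reduced rows gives p = 0, q = -6, r = 0, s = 6.

p = 0, q = -6, r = 0, s = 6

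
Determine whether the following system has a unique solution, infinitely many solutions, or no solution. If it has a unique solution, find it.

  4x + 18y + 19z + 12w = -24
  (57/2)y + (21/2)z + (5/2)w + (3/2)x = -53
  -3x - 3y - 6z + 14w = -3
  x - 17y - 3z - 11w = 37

Row-reduce:
R1 ← R1 / (4).
R2 ← R2 − 3/2·R1.
R3 ← R3 + 3·R1.
R4 ← R4 − 1·R1.
R2 ← R2 / (87/4).
R1 ← R1 − 9/2·R2.
R3 ← R3 − 21/2·R2.
R4 ← R4 + 43/2·R2.
R3 ← R3 / (192/29).
R1 ← R1 − 235/58·R3.
R2 ← R2 − 9/58·R3.
R4 ← R4 + 128/29·R3.
Row 4 reduces to 0 = -1/3, a contradiction. The system is inconsistent.

no solution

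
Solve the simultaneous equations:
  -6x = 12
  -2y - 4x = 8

Row-reduce the augmented matrix:
R1 ← R1 / (-6).
R2 ← R2 + 4·R1.
R2 ← R2 / (-2).
Reading off the reduced rows gives x = -2, y = 0.

x = -2, y = 0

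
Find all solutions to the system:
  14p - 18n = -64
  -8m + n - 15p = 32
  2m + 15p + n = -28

Row-reduce the augmented matrix:
Swap R1 and R2.
R1 ← R1 / (-8).
R3 ← R3 − 2·R1.
R2 ← R2 / (-18).
R1 ← R1 + 1/8·R2.
R3 ← R3 − 5/4·R2.
R3 ← R3 / (110/9).
R1 ← R1 − 16/9·R3.
R2 ← R2 + 7/9·R3.
Reading off the reduced rows gives m = 0, n = 2, p = -2.

m = 0, n = 2, p = -2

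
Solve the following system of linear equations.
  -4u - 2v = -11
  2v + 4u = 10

Row-reduce:
R1 ← R1 / (-4).
R2 ← R2 − 4·R1.
Row 2 reduces to 0 = -1, a contradiction. The system is inconsistent.

no solution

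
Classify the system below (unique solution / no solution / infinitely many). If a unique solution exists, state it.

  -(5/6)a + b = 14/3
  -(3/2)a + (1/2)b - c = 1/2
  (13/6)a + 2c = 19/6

no solution

Row-reduce:
R1 ← R1 / (-5/6).
R2 ← R2 + 3/2·R1.
R3 ← R3 − 13/6·R1.
R2 ← R2 / (-13/10).
R1 ← R1 + 6/5·R2.
R3 ← R3 − 13/5·R2.
Row 3 reduces to 0 = -1/2, a contradiction. The system is inconsistent.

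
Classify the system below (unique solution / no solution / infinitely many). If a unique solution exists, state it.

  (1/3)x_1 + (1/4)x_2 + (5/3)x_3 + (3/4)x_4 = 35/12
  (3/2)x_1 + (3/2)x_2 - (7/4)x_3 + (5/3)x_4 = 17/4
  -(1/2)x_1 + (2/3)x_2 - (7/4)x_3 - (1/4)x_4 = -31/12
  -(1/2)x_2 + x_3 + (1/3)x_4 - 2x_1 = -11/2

x_1 = 3, x_2 = 1, x_3 = 1, x_4 = 0

Row-reduce the augmented matrix:
R1 ← R1 / (1/3).
R2 ← R2 − 3/2·R1.
R3 ← R3 + 1/2·R1.
R4 ← R4 + 2·R1.
R2 ← R2 / (3/8).
R1 ← R1 − 3/4·R2.
R3 ← R3 − 25/24·R2.
R4 ← R4 − 1·R2.
R3 ← R3 / (238/9).
R1 ← R1 − 47/2·R3.
R2 ← R2 + 74/3·R3.
R4 ← R4 − 107/3·R3.
R4 ← R4 / (5165/2856).
R1 ← R1 − 3839/5712·R4.
R2 ← R2 − 327/476·R4.
R3 ← R3 − 607/2856·R4.
Reading off the reduced rows gives x_1 = 3, x_2 = 1, x_3 = 1, x_4 = 0.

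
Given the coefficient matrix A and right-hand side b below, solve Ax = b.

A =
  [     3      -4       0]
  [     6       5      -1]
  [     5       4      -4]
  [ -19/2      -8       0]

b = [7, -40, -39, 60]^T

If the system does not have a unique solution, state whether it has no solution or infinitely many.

no solution

Row-reduce:
R1 ← R1 / (3).
R2 ← R2 − 6·R1.
R3 ← R3 − 5·R1.
R4 ← R4 + 19/2·R1.
R2 ← R2 / (13).
R1 ← R1 + 4/3·R2.
R3 ← R3 − 32/3·R2.
R4 ← R4 + 62/3·R2.
R3 ← R3 / (-124/39).
R1 ← R1 + 4/39·R3.
R2 ← R2 + 1/13·R3.
R4 ← R4 + 62/39·R3.
Row 4 reduces to 0 = -1/2, a contradiction. The system is inconsistent.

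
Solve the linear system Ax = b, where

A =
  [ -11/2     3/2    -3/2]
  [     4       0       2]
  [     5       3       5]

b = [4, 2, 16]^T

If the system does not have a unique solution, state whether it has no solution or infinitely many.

infinitely many solutions

Row-reduce:
R1 ← R1 / (-11/2).
R2 ← R2 − 4·R1.
R3 ← R3 − 5·R1.
R2 ← R2 / (12/11).
R1 ← R1 + 3/11·R2.
R3 ← R3 − 48/11·R2.
Rank is 2 with 3 unknowns, leaving x_3 free.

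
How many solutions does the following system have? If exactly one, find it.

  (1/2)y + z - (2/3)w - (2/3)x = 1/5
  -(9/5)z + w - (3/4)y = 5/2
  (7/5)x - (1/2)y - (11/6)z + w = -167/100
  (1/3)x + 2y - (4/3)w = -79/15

x = -14/5, y = -1, z = 0, w = 7/4

Row-reduce the augmented matrix:
R1 ← R1 / (-2/3).
R3 ← R3 − 7/5·R1.
R4 ← R4 − 1/3·R1.
R2 ← R2 / (-3/4).
R1 ← R1 + 3/4·R2.
R3 ← R3 − 11/20·R2.
R4 ← R4 − 9/4·R2.
R3 ← R3 / (-79/75).
R1 ← R1 − 3/10·R3.
R2 ← R2 − 12/5·R3.
R4 ← R4 + 49/10·R3.
R4 ← R4 / (-103/474).
R1 ← R1 − 15/158·R4.
R2 ← R2 + 136/237·R4.
R3 ← R3 + 25/79·R4.
Reading off the reduced rows gives x = -14/5, y = -1, z = 0, w = 7/4.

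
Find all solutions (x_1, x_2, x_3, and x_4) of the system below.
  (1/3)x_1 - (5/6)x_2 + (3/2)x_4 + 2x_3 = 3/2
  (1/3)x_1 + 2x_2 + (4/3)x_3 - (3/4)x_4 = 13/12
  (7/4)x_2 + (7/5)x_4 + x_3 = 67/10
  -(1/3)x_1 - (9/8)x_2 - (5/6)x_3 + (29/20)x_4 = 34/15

Row-reduce:
R1 ← R1 / (1/3).
R2 ← R2 − 1/3·R1.
R4 ← R4 + 1/3·R1.
R2 ← R2 / (17/6).
R1 ← R1 + 5/2·R2.
R3 ← R3 − 7/4·R2.
R4 ← R4 + 47/24·R2.
R3 ← R3 / (24/17).
R1 ← R1 − 92/17·R3.
R2 ← R2 + 4/17·R3.
R4 ← R4 − 12/17·R3.
Rank is 3 with 4 unknowns, leaving x_4 free.

infinitely many solutions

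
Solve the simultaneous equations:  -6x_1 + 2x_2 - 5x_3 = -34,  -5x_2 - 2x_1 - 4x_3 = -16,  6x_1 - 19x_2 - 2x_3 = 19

no solution

Row-reduce:
R1 ← R1 / (-6).
R2 ← R2 + 2·R1.
R3 ← R3 − 6·R1.
R2 ← R2 / (-17/3).
R1 ← R1 + 1/3·R2.
R3 ← R3 + 17·R2.
Row 3 reduces to 0 = -1, a contradiction. The system is inconsistent.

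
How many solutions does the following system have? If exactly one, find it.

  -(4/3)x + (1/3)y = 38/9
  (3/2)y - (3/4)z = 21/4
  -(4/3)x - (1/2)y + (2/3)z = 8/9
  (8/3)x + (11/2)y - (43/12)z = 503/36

Row-reduce the augmented matrix:
R1 ← R1 / (-4/3).
R3 ← R3 + 4/3·R1.
R4 ← R4 − 8/3·R1.
R2 ← R2 / (3/2).
R1 ← R1 + 1/4·R2.
R3 ← R3 + 5/6·R2.
R4 ← R4 − 37/6·R2.
R3 ← R3 / (1/4).
R1 ← R1 + 1/8·R3.
R2 ← R2 + 1/2·R3.
R4 ← R4 + 1/2·R3.
R4 reduces to 0 = 0, so the extra equation is consistent.
Reading off the reduced rows gives x = -5/2, y = 8/3, z = -5/3.

x = -5/2, y = 8/3, z = -5/3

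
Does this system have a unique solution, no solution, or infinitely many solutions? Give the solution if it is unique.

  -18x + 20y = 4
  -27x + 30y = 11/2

no solution

Row-reduce:
R1 ← R1 / (-18).
R2 ← R2 + 27·R1.
Row 2 reduces to 0 = -1/2, a contradiction. The system is inconsistent.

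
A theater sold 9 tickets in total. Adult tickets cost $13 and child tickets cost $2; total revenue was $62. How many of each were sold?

adult tickets: 4, child tickets: 5

Let a = adult tickets, c = child tickets.
  a + c = 9
  13a + 2c = 62
From equation 1: a = 9 − c.
Substitute into equation 2 and solve: c = 5.
Then a = 4.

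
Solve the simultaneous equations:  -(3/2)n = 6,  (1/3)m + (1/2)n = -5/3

m = 1, n = -4

Row-reduce the augmented matrix:
Swap R1 and R2.
R1 ← R1 / (1/3).
R2 ← R2 / (-3/2).
R1 ← R1 − 3/2·R2.
Reading off the reduced rows gives m = 1, n = -4.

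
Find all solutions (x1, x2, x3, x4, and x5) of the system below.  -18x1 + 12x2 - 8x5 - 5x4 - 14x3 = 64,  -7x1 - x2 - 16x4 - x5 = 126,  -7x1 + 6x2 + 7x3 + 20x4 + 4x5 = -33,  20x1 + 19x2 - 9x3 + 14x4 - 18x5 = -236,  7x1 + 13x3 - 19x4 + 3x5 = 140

x1 = -5, x2 = 2, x3 = 4, x4 = -6, x5 = 3

Row-reduce the augmented matrix:
R1 ← R1 / (-18).
R2 ← R2 + 7·R1.
R3 ← R3 + 7·R1.
R4 ← R4 − 20·R1.
R5 ← R5 − 7·R1.
R2 ← R2 / (-17/3).
R1 ← R1 + 2/3·R2.
R3 ← R3 − 4/3·R2.
R4 ← R4 − 97/3·R2.
R5 ← R5 − 14/3·R2.
R3 ← R3 / (700/51).
R1 ← R1 − 7/51·R3.
R2 ← R2 + 49/51·R3.
R4 ← R4 − 332/51·R3.
R5 ← R5 − 614/51·R3.
R4 ← R4 / (-14104/175).
R1 ← R1 − 349/200·R4.
R2 ← R2 − 757/200·R4.
R3 ← R3 − 1901/1400·R4.
R5 ← R5 + 34207/700·R4.
R5 ← R5 / (346509/56416).
R1 ← R1 + 31537/112832·R5.
R2 ← R2 + 79721/112832·R5.
R3 ← R3 − 27465/112832·R5.
R4 ← R4 − 3229/14104·R5.
Reading off the reduced rows gives x1 = -5, x2 = 2, x3 = 4, x4 = -6, x5 = 3.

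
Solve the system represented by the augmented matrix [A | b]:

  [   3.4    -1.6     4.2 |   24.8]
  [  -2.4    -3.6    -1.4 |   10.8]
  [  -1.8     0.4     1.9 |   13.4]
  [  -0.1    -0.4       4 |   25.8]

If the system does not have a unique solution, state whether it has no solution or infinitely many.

x_1 = -2, x_2 = -4, x_3 = 6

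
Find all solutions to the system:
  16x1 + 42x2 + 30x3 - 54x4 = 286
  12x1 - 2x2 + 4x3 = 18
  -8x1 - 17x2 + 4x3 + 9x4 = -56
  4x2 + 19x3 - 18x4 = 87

Row-reduce:
R1 ← R1 / (16).
R2 ← R2 − 12·R1.
R3 ← R3 + 8·R1.
R2 ← R2 / (-67/2).
R1 ← R1 − 21/8·R2.
R3 ← R3 − 4·R2.
R4 ← R4 − 4·R2.
R3 ← R3 / (1125/67).
R1 ← R1 − 57/134·R3.
R2 ← R2 − 37/67·R3.
R4 ← R4 − 1125/67·R3.
Rank is 3 with 4 unknowns, leaving x4 free.

infinitely many solutions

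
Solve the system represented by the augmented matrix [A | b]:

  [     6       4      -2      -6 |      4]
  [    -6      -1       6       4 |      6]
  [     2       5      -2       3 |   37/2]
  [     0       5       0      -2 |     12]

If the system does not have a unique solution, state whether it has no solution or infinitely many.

x_1 = 1/2, x_2 = 3, x_3 = 1, x_4 = 3/2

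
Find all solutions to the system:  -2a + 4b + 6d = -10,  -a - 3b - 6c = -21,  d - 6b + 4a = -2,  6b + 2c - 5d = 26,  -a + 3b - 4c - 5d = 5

Row-reduce the augmented matrix:
R1 ← R1 / (-2).
R2 ← R2 + 1·R1.
R3 ← R3 − 4·R1.
R5 ← R5 + 1·R1.
R2 ← R2 / (-5).
R1 ← R1 + 2·R2.
R3 ← R3 − 2·R2.
R4 ← R4 − 6·R2.
R5 ← R5 − 1·R2.
R3 ← R3 / (-12/5).
R1 ← R1 − 12/5·R3.
R2 ← R2 − 6/5·R3.
R4 ← R4 + 26/5·R3.
R5 ← R5 + 26/5·R3.
R4 ← R4 / (-205/6).
R1 ← R1 − 10·R4.
R2 ← R2 − 13/2·R4.
R3 ← R3 + 59/12·R4.
R5 ← R5 + 205/6·R4.
R5 reduces to 0 = 0, so the extra equation is consistent.
Reading off the reduced rows gives a = 3, b = 2, c = 2, d = -2.

a = 3, b = 2, c = 2, d = -2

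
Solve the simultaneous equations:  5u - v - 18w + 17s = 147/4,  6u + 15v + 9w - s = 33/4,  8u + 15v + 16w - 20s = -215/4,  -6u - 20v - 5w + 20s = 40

Row-reduce the augmented matrix:
R1 ← R1 / (5).
R2 ← R2 − 6·R1.
R3 ← R3 − 8·R1.
R4 ← R4 + 6·R1.
R2 ← R2 / (81/5).
R1 ← R1 + 1/5·R2.
R3 ← R3 − 83/5·R2.
R4 ← R4 + 106/5·R2.
R3 ← R3 / (121/9).
R1 ← R1 + 29/9·R3.
R2 ← R2 − 17/9·R3.
R4 ← R4 − 121/9·R3.
R4 ← R4 / (113/3).
R1 ← R1 + 3181/1089·R4.
R2 ← R2 − 2428/1089·R4.
R3 ← R3 + 2047/1089·R4.
Reading off the reduced rows gives u = -5/2, v = 7/4, w = 0, s = 3.

u = -5/2, v = 7/4, w = 0, s = 3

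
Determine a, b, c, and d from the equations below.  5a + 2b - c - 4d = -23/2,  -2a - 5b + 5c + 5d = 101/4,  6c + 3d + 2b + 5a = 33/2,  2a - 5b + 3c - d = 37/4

a = 1/2, b = -5/4, c = 3/2, d = 5/2

Row-reduce the augmented matrix:
R1 ← R1 / (5).
R2 ← R2 + 2·R1.
R3 ← R3 − 5·R1.
R4 ← R4 − 2·R1.
R2 ← R2 / (-21/5).
R1 ← R1 − 2/5·R2.
R4 ← R4 + 29/5·R2.
R3 ← R3 / (7).
R1 ← R1 − 5/21·R3.
R2 ← R2 + 23/21·R3.
R4 ← R4 + 62/21·R3.
R4 ← R4 / (-8/7).
R1 ← R1 + 5/7·R4.
R2 ← R2 − 2/7·R4.
R3 ← R3 − 1·R4.
Reading off the reduced rows gives a = 1/2, b = -5/4, c = 3/2, d = 5/2.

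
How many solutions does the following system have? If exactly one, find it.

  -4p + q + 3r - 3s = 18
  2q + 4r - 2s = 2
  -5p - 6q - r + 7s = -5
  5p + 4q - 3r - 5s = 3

infinitely many solutions

Row-reduce:
R1 ← R1 / (-4).
R3 ← R3 + 5·R1.
R4 ← R4 − 5·R1.
R2 ← R2 / (2).
R1 ← R1 + 1/4·R2.
R3 ← R3 + 29/4·R2.
R4 ← R4 − 21/4·R2.
R3 ← R3 / (39/4).
R1 ← R1 + 1/4·R3.
R2 ← R2 − 2·R3.
R4 ← R4 + 39/4·R3.
Rank is 3 with 4 unknowns, leaving s free.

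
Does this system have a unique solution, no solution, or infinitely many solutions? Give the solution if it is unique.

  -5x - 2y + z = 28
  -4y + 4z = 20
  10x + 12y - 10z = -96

infinitely many solutions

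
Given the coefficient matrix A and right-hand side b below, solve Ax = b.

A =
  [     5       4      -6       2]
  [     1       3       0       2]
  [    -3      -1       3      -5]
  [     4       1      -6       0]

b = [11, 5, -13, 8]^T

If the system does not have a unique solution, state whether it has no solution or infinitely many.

no solution

Row-reduce:
R1 ← R1 / (5).
R2 ← R2 − 1·R1.
R3 ← R3 + 3·R1.
R4 ← R4 − 4·R1.
R2 ← R2 / (11/5).
R1 ← R1 − 4/5·R2.
R3 ← R3 − 7/5·R2.
R4 ← R4 + 11/5·R2.
R3 ← R3 / (-15/11).
R1 ← R1 + 18/11·R3.
R2 ← R2 − 6/11·R3.
Row 4 reduces to 0 = 2, a contradiction. The system is inconsistent.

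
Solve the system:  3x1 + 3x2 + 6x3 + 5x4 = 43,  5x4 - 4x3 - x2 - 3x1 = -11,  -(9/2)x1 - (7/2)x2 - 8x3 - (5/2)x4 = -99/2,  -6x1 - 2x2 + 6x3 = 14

Row-reduce:
R1 ← R1 / (3).
R2 ← R2 + 3·R1.
R3 ← R3 + 9/2·R1.
R4 ← R4 + 6·R1.
R2 ← R2 / (2).
R1 ← R1 − 1·R2.
R3 ← R3 − 1·R2.
R4 ← R4 − 4·R2.
Swap R3 and R4.
R3 ← R3 / (14).
R1 ← R1 − 1·R3.
R2 ← R2 − 1·R3.
Row 4 reduces to 0 = -1, a contradiction. The system is inconsistent.

no solution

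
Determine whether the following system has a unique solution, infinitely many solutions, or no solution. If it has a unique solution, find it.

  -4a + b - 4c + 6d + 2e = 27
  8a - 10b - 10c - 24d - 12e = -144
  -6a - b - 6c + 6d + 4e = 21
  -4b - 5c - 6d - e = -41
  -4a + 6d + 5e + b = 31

infinitely many solutions

Row-reduce:
R1 ← R1 / (-4).
R2 ← R2 − 8·R1.
R3 ← R3 + 6·R1.
R5 ← R5 + 4·R1.
R2 ← R2 / (-8).
R1 ← R1 + 1/4·R2.
R3 ← R3 + 5/2·R2.
R4 ← R4 + 4·R2.
R3 ← R3 / (45/8).
R1 ← R1 − 25/16·R3.
R2 ← R2 − 9/4·R3.
R4 ← R4 − 4·R3.
R5 ← R5 − 4·R3.
R4 ← R4 / (-8/15).
R1 ← R1 + 4/3·R4.
R2 ← R2 − 6/5·R4.
R3 ← R3 − 2/15·R4.
R5 ← R5 + 8/15·R4.
Rank is 4 with 5 unknowns, leaving e free.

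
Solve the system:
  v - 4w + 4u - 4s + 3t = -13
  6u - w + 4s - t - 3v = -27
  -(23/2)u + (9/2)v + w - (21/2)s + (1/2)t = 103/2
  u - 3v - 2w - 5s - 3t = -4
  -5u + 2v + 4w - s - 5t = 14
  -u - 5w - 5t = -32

no solution

Row-reduce:
R1 ← R1 / (4).
R2 ← R2 − 6·R1.
R3 ← R3 + 23/2·R1.
R4 ← R4 − 1·R1.
R5 ← R5 + 5·R1.
R6 ← R6 + 1·R1.
R2 ← R2 / (-9/2).
R1 ← R1 − 1/4·R2.
R3 ← R3 − 59/8·R2.
R4 ← R4 + 13/4·R2.
R5 ← R5 − 13/4·R2.
R6 ← R6 − 1/4·R2.
R3 ← R3 / (-83/36).
R1 ← R1 + 13/18·R3.
R2 ← R2 + 10/9·R3.
R4 ← R4 + 83/18·R3.
R5 ← R5 − 47/18·R3.
R6 ← R6 + 103/18·R3.
Swap R4 and R5.
R4 ← R4 / (-426/83).
R1 ← R1 − 109/83·R4.
R2 ← R2 − 40/83·R4.
R3 ← R3 − 202/83·R4.
R6 ← R6 − 1119/83·R4.
Swap R5 and R6.
R5 ← R5 / (-2587/142).
R1 ← R1 + 127/142·R5.
R2 ← R2 − 49/71·R5.
R3 ← R3 + 175/71·R5.
R4 ← R4 − 141/142·R5.
Row 6 reduces to 0 = 1, a contradiction. The system is inconsistent.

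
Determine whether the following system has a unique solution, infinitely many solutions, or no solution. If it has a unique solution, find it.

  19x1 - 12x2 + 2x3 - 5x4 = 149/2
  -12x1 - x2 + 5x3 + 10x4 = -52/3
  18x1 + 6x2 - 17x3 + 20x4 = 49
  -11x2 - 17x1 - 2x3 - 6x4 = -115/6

x1 = 5/2, x2 = -8/3, x3 = 0, x4 = 1

Row-reduce the augmented matrix:
R1 ← R1 / (19).
R2 ← R2 + 12·R1.
R3 ← R3 − 18·R1.
R4 ← R4 + 17·R1.
R2 ← R2 / (-163/19).
R1 ← R1 + 12/19·R2.
R3 ← R3 − 330/19·R2.
R4 ← R4 + 413/19·R2.
R3 ← R3 / (-1013/163).
R1 ← R1 + 58/163·R3.
R2 ← R2 + 119/163·R3.
R4 ← R4 + 2621/163·R3.
R4 ← R4 / (-129313/1013).
R1 ← R1 + 3015/1013·R4.
R2 ← R2 + 5400/1013·R4.
R3 ← R3 + 6290/1013·R4.
Reading off the reduced rows gives x1 = 5/2, x2 = -8/3, x3 = 0, x4 = 1.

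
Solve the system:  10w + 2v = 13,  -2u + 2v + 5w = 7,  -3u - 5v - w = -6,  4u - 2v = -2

no solution

Row-reduce:
Swap R1 and R2.
R1 ← R1 / (-2).
R3 ← R3 + 3·R1.
R4 ← R4 − 4·R1.
R2 ← R2 / (2).
R1 ← R1 + 1·R2.
R3 ← R3 + 8·R2.
R4 ← R4 − 2·R2.
R3 ← R3 / (63/2).
R1 ← R1 − 5/2·R3.
R2 ← R2 − 5·R3.
Row 4 reduces to 0 = -1, a contradiction. The system is inconsistent.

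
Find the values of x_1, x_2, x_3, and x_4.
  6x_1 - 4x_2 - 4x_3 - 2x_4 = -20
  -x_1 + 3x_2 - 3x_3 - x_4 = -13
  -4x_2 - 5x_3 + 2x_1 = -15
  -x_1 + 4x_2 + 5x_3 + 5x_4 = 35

Row-reduce the augmented matrix:
R1 ← R1 / (6).
R2 ← R2 + 1·R1.
R3 ← R3 − 2·R1.
R4 ← R4 + 1·R1.
R2 ← R2 / (7/3).
R1 ← R1 + 2/3·R2.
R3 ← R3 + 8/3·R2.
R4 ← R4 − 10/3·R2.
R3 ← R3 / (-55/7).
R1 ← R1 + 12/7·R3.
R2 ← R2 + 11/7·R3.
R4 ← R4 − 67/7·R3.
R4 ← R4 / (304/55).
R1 ← R1 + 29/55·R4.
R2 ← R2 + 2/5·R4.
R3 ← R3 − 6/55·R4.
Reading off the reduced rows gives x_1 = 0, x_2 = 0, x_3 = 3, x_4 = 4.

x_1 = 0, x_2 = 0, x_3 = 3, x_4 = 4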